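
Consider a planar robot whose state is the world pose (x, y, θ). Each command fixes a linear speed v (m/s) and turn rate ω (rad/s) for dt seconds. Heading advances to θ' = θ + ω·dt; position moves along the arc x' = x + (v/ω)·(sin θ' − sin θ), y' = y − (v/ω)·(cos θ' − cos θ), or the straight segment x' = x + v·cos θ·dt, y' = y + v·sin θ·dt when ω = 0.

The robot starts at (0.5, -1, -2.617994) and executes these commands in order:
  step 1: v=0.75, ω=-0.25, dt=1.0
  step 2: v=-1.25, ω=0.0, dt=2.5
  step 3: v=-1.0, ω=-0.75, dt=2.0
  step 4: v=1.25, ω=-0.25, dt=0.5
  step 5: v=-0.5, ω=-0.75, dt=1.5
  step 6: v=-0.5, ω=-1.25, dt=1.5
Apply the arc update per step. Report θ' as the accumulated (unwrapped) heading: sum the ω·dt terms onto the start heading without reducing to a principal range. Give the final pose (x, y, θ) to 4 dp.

(3.4006, -1.1758, -7.4930)

step 1: θ'=-2.8680 (R=-3.0000) → pose (-0.1894, -1.2903, -2.8680)
step 2: θ'=-2.8680 (straight) → pose (2.8194, -0.4460, -2.8680)
step 3: θ'=-4.3680 (R=1.3333) → pose (4.4347, -1.2795, -4.3680)
step 4: θ'=-4.4930 (R=-5.0000) → pose (4.2609, -0.6796, -4.4930)
step 5: θ'=-5.6180 (R=0.6667) → pose (4.0217, -1.3492, -5.6180)
step 6: θ'=-7.4930 (R=0.4000) → pose (3.4006, -1.1758, -7.4930)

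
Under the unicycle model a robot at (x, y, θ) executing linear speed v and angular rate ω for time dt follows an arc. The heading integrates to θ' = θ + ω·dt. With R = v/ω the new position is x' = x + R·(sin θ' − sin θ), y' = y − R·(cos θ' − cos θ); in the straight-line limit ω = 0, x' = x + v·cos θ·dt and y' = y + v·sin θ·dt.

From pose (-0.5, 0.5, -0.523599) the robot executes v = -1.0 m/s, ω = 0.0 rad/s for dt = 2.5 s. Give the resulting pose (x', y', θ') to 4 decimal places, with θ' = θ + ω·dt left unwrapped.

θ' = -0.5236 + 0.0·2.5 = -0.5236
ω = 0 → straight: x' = -0.5 + -1.0·cos(-0.5236)·2.5 = -2.6651
y' = 0.5 + -1.0·sin(-0.5236)·2.5 = 1.7500

(-2.6651, 1.7500, -0.5236)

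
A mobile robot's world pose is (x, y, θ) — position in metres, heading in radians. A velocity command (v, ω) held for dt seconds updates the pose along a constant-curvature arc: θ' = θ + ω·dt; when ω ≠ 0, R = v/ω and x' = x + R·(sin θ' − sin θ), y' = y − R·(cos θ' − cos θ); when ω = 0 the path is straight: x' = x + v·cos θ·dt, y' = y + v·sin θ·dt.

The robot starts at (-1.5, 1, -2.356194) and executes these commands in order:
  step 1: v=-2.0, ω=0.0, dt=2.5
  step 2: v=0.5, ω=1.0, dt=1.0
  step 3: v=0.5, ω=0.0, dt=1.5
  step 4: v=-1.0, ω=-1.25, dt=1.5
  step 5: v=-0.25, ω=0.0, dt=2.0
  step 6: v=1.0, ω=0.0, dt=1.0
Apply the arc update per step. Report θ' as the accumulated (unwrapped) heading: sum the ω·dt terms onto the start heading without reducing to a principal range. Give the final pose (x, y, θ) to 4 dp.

(2.4155, 4.3546, -3.2312)

step 1: θ'=-2.3562 (straight) → pose (2.0355, 4.5355, -2.3562)
step 2: θ'=-1.3562 (R=0.5000) → pose (1.9006, 4.0755, -1.3562)
step 3: θ'=-1.3562 (straight) → pose (2.0603, 3.3427, -1.3562)
step 4: θ'=-3.2312 (R=0.8000) → pose (2.9135, 4.3099, -3.2312)
step 5: θ'=-3.2312 (straight) → pose (3.4115, 4.2651, -3.2312)
step 6: θ'=-3.2312 (straight) → pose (2.4155, 4.3546, -3.2312)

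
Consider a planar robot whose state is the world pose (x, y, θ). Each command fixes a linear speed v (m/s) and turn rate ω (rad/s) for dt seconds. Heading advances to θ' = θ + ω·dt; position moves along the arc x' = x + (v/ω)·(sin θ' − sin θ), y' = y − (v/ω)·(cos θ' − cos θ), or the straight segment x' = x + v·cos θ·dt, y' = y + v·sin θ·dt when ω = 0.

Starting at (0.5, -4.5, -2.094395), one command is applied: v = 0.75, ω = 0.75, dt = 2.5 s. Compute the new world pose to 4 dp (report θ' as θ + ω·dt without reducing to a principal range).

(1.1484, -5.9760, -0.2194)

θ' = -2.0944 + 0.75·2.5 = -0.2194
R = v/ω = 0.75/0.75 = 1.0000
x' = 0.5 + 1.0000·(sin -0.2194 − sin -2.0944) = 1.1484
y' = -4.5 − 1.0000·(cos -0.2194 − cos -2.0944) = -5.9760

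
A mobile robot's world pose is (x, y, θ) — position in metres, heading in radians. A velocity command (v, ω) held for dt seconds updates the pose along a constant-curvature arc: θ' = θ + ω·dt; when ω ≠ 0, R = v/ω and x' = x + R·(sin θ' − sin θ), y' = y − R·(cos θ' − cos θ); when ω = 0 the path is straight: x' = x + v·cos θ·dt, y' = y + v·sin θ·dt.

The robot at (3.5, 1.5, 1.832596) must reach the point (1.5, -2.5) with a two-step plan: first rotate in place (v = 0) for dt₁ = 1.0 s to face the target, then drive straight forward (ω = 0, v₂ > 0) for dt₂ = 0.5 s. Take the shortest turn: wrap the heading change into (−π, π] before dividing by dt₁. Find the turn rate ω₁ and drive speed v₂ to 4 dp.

ω₁ = 2.4161, v₂ = 8.9443

heading to target = atan2(-2.5−1.5, 1.5−3.5) = -2.0344
Δθ = wrap(-2.0344 − 1.8326) = 2.4161; ω₁ = Δθ/dt₁ = 2.4161
distance = √((1.5−3.5)² + (-2.5−1.5)²) = 4.4721; v₂ = distance/dt₂ = 8.9443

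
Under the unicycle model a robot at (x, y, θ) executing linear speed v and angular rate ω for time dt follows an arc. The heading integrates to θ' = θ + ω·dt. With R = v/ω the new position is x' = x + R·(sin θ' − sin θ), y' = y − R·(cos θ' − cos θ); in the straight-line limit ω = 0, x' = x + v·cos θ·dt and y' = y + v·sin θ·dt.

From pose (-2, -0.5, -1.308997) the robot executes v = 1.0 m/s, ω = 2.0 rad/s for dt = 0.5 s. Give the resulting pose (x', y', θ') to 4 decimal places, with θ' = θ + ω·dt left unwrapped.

θ' = -1.3090 + 2.0·0.5 = -0.3090
R = v/ω = 1.0/2.0 = 0.5000
x' = -2 + 0.5000·(sin -0.3090 − sin -1.3090) = -1.6691
y' = -0.5 − 0.5000·(cos -0.3090 − cos -1.3090) = -0.8469

(-1.6691, -0.8469, -0.3090)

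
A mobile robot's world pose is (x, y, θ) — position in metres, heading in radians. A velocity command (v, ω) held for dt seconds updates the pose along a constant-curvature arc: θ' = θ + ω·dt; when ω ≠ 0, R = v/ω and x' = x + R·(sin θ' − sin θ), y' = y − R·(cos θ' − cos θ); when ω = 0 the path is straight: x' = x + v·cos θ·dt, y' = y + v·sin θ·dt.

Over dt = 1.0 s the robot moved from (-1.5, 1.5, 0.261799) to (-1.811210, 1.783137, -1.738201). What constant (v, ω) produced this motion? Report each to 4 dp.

Δθ = -1.738201 − 0.261799 = -2.000000
ω = Δθ/dt = -2.000000/1.0 = -2.0000
R = Δx/(sin θ' − sin θ) = 0.2500
v = R·ω = 0.2500·-2.0000 = -0.5000

v = -0.5000, ω = -2.0000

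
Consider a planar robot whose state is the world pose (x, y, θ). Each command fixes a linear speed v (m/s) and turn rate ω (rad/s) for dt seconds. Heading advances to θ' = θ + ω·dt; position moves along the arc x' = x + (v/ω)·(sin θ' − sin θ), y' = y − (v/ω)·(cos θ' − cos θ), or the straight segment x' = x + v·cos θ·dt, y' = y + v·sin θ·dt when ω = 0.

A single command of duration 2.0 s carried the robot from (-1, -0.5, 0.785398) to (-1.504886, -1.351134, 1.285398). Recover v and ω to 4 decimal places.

Δθ = 1.285398 − 0.785398 = 0.500000
ω = Δθ/dt = 0.500000/2.0 = 0.2500
R = −Δy/(cos θ' − cos θ) = -2.0000
v = R·ω = -2.0000·0.2500 = -0.5000

v = -0.5000, ω = 0.2500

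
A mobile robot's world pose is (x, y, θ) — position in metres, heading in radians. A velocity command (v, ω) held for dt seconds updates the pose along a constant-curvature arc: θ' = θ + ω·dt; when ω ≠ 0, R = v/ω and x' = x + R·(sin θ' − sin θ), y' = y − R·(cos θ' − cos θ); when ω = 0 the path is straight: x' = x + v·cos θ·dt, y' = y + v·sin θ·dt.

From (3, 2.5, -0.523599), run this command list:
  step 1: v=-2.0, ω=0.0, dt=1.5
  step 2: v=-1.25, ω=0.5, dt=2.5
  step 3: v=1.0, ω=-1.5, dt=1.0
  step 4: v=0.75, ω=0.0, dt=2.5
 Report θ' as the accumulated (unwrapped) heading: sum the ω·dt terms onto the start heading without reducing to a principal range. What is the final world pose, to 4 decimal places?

step 1: θ'=-0.5236 (straight) → pose (0.4019, 4.0000, -0.5236)
step 2: θ'=0.7264 (R=-2.5000) → pose (-2.5085, 3.7039, 0.7264)
step 3: θ'=-0.7736 (R=-0.6667) → pose (-1.5999, 3.6824, -0.7736)
step 4: θ'=-0.7736 (straight) → pose (-0.2586, 2.3723, -0.7736)

(-0.2586, 2.3723, -0.7736)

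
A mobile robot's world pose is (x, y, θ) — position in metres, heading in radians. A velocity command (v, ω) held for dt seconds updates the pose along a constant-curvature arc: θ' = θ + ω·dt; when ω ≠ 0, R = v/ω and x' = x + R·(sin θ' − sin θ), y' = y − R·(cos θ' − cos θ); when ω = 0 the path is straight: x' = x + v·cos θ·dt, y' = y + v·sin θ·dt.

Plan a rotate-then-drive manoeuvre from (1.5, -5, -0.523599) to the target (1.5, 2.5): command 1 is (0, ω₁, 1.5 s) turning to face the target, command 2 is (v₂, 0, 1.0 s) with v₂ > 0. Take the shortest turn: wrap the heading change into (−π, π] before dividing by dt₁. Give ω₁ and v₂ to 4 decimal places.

ω₁ = 1.3963, v₂ = 7.5000

heading to target = atan2(2.5−-5, 1.5−1.5) = 1.5708
Δθ = wrap(1.5708 − -0.5236) = 2.0944; ω₁ = Δθ/dt₁ = 1.3963
distance = √((1.5−1.5)² + (2.5−-5)²) = 7.5000; v₂ = distance/dt₂ = 7.5000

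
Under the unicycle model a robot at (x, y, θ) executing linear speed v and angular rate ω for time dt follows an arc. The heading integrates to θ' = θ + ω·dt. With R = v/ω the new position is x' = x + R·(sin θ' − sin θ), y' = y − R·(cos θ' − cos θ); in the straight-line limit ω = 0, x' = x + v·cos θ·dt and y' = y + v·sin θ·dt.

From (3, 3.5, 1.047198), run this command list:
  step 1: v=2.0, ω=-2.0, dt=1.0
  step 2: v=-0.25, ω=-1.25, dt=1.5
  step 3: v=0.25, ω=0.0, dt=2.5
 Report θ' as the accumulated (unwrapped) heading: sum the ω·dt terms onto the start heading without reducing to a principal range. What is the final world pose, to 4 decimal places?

(4.1879, 3.6926, -2.8278)

step 1: θ'=-0.9528 (R=-1.0000) → pose (4.6811, 3.5794, -0.9528)
step 2: θ'=-2.8278 (R=0.2000) → pose (4.7823, 3.8855, -2.8278)
step 3: θ'=-2.8278 (straight) → pose (4.1879, 3.6926, -2.8278)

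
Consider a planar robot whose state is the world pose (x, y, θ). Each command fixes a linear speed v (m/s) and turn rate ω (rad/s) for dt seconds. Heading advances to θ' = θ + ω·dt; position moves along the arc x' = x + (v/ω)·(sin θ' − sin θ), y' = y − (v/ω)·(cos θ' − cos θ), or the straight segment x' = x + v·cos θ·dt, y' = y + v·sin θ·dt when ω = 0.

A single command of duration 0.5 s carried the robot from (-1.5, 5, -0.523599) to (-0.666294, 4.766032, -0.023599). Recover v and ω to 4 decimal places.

v = 1.7500, ω = 1.0000

Δθ = -0.023599 − -0.523599 = 0.500000
ω = Δθ/dt = 0.500000/0.5 = 1.0000
R = Δx/(sin θ' − sin θ) = 1.7500
v = R·ω = 1.7500·1.0000 = 1.7500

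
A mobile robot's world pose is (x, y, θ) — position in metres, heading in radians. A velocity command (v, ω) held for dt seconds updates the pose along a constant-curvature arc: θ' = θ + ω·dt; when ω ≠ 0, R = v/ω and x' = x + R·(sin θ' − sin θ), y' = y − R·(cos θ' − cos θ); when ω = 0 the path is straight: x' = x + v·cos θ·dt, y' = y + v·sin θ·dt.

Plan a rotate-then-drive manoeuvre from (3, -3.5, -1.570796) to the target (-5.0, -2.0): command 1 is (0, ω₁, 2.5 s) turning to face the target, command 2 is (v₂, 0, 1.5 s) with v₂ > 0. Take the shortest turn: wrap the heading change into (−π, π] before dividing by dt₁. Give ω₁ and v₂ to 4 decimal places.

ω₁ = -0.7025, v₂ = 5.4263

heading to target = atan2(-2−-3.5, -5−3) = 2.9562
Δθ = wrap(2.9562 − -1.5708) = -1.7561; ω₁ = Δθ/dt₁ = -0.7025
distance = √((-5−3)² + (-2−-3.5)²) = 8.1394; v₂ = distance/dt₂ = 5.4263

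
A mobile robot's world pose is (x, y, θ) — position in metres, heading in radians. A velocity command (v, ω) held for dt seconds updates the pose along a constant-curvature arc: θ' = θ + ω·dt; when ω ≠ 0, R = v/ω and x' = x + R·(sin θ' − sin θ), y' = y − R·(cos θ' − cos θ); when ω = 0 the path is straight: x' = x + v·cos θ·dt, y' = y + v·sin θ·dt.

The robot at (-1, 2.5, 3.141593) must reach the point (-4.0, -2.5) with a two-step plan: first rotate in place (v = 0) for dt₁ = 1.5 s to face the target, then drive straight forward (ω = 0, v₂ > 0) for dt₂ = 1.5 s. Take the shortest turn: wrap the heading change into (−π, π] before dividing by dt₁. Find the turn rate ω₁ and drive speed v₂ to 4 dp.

heading to target = atan2(-2.5−2.5, -4−-1) = -2.1112
Δθ = wrap(-2.1112 − 3.1416) = 1.0304; ω₁ = Δθ/dt₁ = 0.6869
distance = √((-4−-1)² + (-2.5−2.5)²) = 5.8310; v₂ = distance/dt₂ = 3.8873

ω₁ = 0.6869, v₂ = 3.8873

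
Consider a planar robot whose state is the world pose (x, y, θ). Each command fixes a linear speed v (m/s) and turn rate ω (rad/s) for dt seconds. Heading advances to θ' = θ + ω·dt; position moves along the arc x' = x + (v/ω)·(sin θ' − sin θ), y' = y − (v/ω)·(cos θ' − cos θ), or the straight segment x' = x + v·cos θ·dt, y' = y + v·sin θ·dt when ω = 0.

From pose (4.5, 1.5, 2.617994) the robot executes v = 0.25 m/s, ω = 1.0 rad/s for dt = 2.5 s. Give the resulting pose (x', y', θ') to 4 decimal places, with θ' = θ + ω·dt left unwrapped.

θ' = 2.6180 + 1.0·2.5 = 5.1180
R = v/ω = 0.25/1.0 = 0.2500
x' = 4.5 + 0.2500·(sin 5.1180 − sin 2.6180) = 4.1453
y' = 1.5 − 0.2500·(cos 5.1180 − cos 2.6180) = 1.1848

(4.1453, 1.1848, 5.1180)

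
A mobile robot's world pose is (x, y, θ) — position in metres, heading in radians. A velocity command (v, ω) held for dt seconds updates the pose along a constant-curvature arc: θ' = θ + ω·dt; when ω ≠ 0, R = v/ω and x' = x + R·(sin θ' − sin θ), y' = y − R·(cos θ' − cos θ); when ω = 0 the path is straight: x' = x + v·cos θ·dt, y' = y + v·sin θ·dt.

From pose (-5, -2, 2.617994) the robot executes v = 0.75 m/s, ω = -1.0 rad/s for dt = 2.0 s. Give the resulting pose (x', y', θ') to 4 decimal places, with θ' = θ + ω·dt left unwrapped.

(-5.0596, -0.7392, 0.6180)

θ' = 2.6180 + -1.0·2.0 = 0.6180
R = v/ω = 0.75/-1.0 = -0.7500
x' = -5 + -0.7500·(sin 0.6180 − sin 2.6180) = -5.0596
y' = -2 − -0.7500·(cos 0.6180 − cos 2.6180) = -0.7392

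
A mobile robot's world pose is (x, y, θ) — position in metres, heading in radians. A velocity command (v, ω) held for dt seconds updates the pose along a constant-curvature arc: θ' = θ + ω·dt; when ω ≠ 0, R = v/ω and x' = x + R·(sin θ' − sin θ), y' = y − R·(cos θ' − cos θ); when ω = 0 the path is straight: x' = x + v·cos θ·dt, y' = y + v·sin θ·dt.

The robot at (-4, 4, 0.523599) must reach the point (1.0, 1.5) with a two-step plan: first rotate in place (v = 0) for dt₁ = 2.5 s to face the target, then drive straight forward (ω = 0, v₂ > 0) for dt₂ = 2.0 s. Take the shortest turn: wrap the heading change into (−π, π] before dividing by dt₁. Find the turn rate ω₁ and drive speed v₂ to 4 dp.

ω₁ = -0.3949, v₂ = 2.7951

heading to target = atan2(1.5−4, 1−-4) = -0.4636
Δθ = wrap(-0.4636 − 0.5236) = -0.9872; ω₁ = Δθ/dt₁ = -0.3949
distance = √((1−-4)² + (1.5−4)²) = 5.5902; v₂ = distance/dt₂ = 2.7951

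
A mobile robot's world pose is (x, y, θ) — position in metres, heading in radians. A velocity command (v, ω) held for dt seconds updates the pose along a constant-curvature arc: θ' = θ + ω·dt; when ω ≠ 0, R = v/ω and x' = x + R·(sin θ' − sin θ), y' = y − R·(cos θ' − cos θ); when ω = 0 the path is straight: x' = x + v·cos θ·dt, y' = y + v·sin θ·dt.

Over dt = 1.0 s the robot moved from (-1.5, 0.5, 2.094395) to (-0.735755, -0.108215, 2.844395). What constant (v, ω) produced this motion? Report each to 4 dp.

v = -1.0000, ω = 0.7500

Δθ = 2.844395 − 2.094395 = 0.750000
ω = Δθ/dt = 0.750000/1.0 = 0.7500
R = Δx/(sin θ' − sin θ) = -1.3333
v = R·ω = -1.3333·0.7500 = -1.0000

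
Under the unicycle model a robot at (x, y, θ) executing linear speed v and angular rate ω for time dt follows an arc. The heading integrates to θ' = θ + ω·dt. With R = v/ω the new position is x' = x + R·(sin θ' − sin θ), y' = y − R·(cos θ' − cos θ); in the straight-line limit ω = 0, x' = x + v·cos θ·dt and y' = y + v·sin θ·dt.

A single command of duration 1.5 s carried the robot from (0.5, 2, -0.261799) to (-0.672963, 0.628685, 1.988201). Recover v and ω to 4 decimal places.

Δθ = 1.988201 − -0.261799 = 2.250000
ω = Δθ/dt = 2.250000/1.5 = 1.5000
R = −Δy/(cos θ' − cos θ) = -1.0000
v = R·ω = -1.0000·1.5000 = -1.5000

v = -1.5000, ω = 1.5000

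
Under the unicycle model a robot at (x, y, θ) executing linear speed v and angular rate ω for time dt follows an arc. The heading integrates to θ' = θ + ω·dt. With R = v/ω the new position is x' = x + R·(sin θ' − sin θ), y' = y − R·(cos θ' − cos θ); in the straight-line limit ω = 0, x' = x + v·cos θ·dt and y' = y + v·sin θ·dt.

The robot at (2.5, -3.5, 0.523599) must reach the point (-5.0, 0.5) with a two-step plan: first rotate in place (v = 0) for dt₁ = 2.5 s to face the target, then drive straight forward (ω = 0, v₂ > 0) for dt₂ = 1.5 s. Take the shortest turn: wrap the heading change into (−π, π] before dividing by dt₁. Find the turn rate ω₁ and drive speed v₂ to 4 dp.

heading to target = atan2(0.5−-3.5, -5−2.5) = 2.6516
Δθ = wrap(2.6516 − 0.5236) = 2.1280; ω₁ = Δθ/dt₁ = 0.8512
distance = √((-5−2.5)² + (0.5−-3.5)²) = 8.5000; v₂ = distance/dt₂ = 5.6667

ω₁ = 0.8512, v₂ = 5.6667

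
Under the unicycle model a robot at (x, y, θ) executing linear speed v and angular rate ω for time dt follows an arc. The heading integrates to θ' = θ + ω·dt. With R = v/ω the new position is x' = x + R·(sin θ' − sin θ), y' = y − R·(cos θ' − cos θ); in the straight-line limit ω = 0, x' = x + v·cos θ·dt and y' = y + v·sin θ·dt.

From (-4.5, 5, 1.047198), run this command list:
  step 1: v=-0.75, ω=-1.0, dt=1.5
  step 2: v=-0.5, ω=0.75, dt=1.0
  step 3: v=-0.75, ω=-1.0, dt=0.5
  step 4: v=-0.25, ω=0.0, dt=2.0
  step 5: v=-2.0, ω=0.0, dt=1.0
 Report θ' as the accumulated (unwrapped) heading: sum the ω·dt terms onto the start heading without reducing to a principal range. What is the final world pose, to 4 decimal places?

(-8.7840, 5.2246, -0.2028)

step 1: θ'=-0.4528 (R=0.7500) → pose (-5.4776, 4.7006, -0.4528)
step 2: θ'=0.2972 (R=-0.6667) → pose (-5.9645, 4.7385, 0.2972)
step 3: θ'=-0.2028 (R=0.7500) → pose (-6.3352, 4.7210, -0.2028)
step 4: θ'=-0.2028 (straight) → pose (-6.8250, 4.8217, -0.2028)
step 5: θ'=-0.2028 (straight) → pose (-8.7840, 5.2246, -0.2028)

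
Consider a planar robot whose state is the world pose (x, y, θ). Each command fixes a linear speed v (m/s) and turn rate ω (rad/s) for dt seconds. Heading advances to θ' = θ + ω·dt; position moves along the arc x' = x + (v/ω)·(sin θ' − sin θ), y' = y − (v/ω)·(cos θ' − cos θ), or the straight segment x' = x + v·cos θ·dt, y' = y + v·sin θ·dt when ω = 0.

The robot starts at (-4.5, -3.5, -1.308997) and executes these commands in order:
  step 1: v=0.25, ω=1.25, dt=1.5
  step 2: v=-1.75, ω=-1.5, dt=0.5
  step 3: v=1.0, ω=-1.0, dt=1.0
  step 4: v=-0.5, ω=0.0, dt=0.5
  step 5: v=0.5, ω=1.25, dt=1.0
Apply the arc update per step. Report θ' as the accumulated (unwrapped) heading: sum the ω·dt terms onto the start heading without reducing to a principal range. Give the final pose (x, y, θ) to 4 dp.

step 1: θ'=0.5660 (R=0.2000) → pose (-4.1996, -3.6170, 0.5660)
step 2: θ'=-0.1840 (R=1.1667) → pose (-5.0387, -3.7793, -0.1840)
step 3: θ'=-1.1840 (R=-1.0000) → pose (-4.2955, -4.3852, -1.1840)
step 4: θ'=-1.1840 (straight) → pose (-4.3898, -4.1537, -1.1840)
step 5: θ'=0.0660 (R=0.4000) → pose (-3.9930, -4.4019, 0.0660)

(-3.9930, -4.4019, 0.0660)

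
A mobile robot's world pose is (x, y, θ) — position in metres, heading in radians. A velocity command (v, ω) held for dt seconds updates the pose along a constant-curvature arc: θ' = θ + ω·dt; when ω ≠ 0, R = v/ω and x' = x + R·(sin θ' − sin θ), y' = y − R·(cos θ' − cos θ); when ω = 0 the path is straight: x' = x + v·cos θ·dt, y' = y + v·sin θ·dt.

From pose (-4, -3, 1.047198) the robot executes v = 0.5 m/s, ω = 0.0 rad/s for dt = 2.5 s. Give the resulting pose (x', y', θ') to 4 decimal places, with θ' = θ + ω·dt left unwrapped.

(-3.3750, -1.9175, 1.0472)

θ' = 1.0472 + 0.0·2.5 = 1.0472
ω = 0 → straight: x' = -4 + 0.5·cos(1.0472)·2.5 = -3.3750
y' = -3 + 0.5·sin(1.0472)·2.5 = -1.9175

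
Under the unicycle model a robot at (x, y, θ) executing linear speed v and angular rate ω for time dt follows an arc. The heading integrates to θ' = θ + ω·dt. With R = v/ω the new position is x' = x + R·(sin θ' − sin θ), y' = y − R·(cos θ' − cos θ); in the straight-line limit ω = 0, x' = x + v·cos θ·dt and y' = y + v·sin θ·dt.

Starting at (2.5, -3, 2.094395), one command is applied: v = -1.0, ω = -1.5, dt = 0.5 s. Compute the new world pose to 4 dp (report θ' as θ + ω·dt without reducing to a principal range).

θ' = 2.0944 + -1.5·0.5 = 1.3444
R = v/ω = -1.0/-1.5 = 0.6667
x' = 2.5 + 0.6667·(sin 1.3444 − sin 2.0944) = 2.5723
y' = -3 − 0.6667·(cos 1.3444 − cos 2.0944) = -3.4830

(2.5723, -3.4830, 1.3444)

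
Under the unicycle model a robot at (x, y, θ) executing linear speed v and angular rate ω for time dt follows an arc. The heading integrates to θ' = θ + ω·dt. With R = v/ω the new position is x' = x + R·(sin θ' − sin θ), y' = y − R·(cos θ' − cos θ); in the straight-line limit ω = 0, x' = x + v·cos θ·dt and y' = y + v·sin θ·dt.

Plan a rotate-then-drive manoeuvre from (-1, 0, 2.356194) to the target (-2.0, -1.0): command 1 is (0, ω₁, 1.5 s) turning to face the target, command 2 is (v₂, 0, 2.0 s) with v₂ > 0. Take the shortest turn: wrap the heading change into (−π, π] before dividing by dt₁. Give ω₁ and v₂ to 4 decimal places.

heading to target = atan2(-1−0, -2−-1) = -2.3562
Δθ = wrap(-2.3562 − 2.3562) = 1.5708; ω₁ = Δθ/dt₁ = 1.0472
distance = √((-2−-1)² + (-1−0)²) = 1.4142; v₂ = distance/dt₂ = 0.7071

ω₁ = 1.0472, v₂ = 0.7071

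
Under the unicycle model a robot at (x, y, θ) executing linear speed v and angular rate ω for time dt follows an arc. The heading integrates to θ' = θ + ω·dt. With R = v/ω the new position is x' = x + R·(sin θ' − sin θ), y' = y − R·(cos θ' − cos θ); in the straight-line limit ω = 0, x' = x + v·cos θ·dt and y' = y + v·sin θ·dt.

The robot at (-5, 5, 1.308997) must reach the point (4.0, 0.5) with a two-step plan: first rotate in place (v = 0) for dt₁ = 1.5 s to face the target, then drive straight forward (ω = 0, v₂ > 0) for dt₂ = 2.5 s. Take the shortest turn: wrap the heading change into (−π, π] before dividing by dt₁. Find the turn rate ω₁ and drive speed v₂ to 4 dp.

heading to target = atan2(0.5−5, 4−-5) = -0.4636
Δθ = wrap(-0.4636 − 1.3090) = -1.7726; ω₁ = Δθ/dt₁ = -1.1818
distance = √((4−-5)² + (0.5−5)²) = 10.0623; v₂ = distance/dt₂ = 4.0249

ω₁ = -1.1818, v₂ = 4.0249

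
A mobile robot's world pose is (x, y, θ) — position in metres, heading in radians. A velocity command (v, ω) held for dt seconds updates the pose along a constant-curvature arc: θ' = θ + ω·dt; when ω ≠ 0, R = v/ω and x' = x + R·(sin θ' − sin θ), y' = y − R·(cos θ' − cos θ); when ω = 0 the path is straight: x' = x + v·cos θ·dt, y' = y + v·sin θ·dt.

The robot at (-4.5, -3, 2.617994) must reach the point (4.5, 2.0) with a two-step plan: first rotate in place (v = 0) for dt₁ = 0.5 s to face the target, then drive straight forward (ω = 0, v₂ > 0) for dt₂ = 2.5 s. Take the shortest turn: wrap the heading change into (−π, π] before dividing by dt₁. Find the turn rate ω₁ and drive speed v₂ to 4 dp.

ω₁ = -4.2218, v₂ = 4.1183

heading to target = atan2(2−-3, 4.5−-4.5) = 0.5071
Δθ = wrap(0.5071 − 2.6180) = -2.1109; ω₁ = Δθ/dt₁ = -4.2218
distance = √((4.5−-4.5)² + (2−-3)²) = 10.2956; v₂ = distance/dt₂ = 4.1183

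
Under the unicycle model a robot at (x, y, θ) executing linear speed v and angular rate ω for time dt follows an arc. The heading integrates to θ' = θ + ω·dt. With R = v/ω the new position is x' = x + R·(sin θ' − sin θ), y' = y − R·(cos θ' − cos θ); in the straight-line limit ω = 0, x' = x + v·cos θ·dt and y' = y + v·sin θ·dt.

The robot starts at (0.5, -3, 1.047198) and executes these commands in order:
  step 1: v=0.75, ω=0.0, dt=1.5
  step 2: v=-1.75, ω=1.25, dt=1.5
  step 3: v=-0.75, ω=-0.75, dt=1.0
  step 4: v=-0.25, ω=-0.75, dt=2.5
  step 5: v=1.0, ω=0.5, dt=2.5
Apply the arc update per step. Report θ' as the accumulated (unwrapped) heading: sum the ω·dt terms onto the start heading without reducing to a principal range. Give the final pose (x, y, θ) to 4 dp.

step 1: θ'=1.0472 (straight) → pose (1.0625, -2.0257, 1.0472)
step 2: θ'=2.9222 (R=-1.4000) → pose (1.9702, -4.0922, 2.9222)
step 3: θ'=2.1722 (R=1.0000) → pose (2.5771, -4.5024, 2.1722)
step 4: θ'=0.2972 (R=0.3333) → pose (2.3999, -5.0097, 0.2972)
step 5: θ'=1.5472 (R=2.0000) → pose (3.8137, -3.1446, 1.5472)

(3.8137, -3.1446, 1.5472)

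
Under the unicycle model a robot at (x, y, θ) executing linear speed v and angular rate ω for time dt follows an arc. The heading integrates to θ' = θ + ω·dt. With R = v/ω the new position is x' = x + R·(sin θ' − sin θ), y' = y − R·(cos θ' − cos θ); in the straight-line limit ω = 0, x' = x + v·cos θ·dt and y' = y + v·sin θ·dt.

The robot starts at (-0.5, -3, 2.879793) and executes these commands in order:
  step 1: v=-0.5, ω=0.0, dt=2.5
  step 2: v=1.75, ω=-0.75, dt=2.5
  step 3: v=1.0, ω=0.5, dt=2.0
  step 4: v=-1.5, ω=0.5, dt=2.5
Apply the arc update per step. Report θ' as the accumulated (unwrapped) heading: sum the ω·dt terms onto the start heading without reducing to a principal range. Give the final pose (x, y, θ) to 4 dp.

step 1: θ'=2.8798 (straight) → pose (0.7074, -3.3235, 2.8798)
step 2: θ'=1.0048 (R=-2.3333) → pose (-0.6581, 0.1816, 1.0048)
step 3: θ'=2.0048 (R=2.0000) → pose (-0.5317, 2.0951, 2.0048)
step 4: θ'=3.2548 (R=-3.0000) → pose (2.5291, 0.3758, 3.2548)

(2.5291, 0.3758, 3.2548)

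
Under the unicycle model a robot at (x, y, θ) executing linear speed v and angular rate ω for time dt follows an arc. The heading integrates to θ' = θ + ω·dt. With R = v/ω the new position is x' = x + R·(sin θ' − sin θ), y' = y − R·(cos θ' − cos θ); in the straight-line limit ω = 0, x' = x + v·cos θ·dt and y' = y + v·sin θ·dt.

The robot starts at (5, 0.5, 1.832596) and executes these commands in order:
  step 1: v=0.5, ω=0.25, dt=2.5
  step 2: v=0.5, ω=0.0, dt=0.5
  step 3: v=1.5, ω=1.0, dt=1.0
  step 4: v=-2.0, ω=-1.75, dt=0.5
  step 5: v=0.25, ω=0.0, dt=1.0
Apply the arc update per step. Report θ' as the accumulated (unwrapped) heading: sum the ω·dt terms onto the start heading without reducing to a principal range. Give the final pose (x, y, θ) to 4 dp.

step 1: θ'=2.4576 (R=2.0000) → pose (4.3319, 1.5325, 2.4576)
step 2: θ'=2.4576 (straight) → pose (4.1382, 1.6904, 2.4576)
step 3: θ'=3.4576 (R=1.5000) → pose (2.7242, 1.9536, 3.4576)
step 4: θ'=2.5826 (R=1.1429) → pose (3.6854, 1.8362, 2.5826)
step 5: θ'=2.5826 (straight) → pose (3.4735, 1.9688, 2.5826)

(3.4735, 1.9688, 2.5826)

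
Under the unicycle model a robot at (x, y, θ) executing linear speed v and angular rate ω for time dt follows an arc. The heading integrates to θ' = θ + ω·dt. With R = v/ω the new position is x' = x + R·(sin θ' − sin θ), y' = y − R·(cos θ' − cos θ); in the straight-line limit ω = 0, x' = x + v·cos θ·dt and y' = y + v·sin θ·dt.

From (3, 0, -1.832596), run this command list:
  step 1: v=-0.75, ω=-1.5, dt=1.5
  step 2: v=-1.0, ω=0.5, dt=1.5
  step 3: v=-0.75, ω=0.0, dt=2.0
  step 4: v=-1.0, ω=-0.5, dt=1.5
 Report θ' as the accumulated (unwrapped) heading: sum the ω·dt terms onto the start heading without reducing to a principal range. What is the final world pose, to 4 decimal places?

(7.8330, -1.6910, -4.0826)

step 1: θ'=-4.0826 (R=0.5000) → pose (3.8870, 0.1651, -4.0826)
step 2: θ'=-3.3326 (R=-2.0000) → pose (5.1236, -0.6206, -3.3326)
step 3: θ'=-3.3326 (straight) → pose (6.5964, -0.9054, -3.3326)
step 4: θ'=-4.0826 (R=2.0000) → pose (7.8330, -1.6910, -4.0826)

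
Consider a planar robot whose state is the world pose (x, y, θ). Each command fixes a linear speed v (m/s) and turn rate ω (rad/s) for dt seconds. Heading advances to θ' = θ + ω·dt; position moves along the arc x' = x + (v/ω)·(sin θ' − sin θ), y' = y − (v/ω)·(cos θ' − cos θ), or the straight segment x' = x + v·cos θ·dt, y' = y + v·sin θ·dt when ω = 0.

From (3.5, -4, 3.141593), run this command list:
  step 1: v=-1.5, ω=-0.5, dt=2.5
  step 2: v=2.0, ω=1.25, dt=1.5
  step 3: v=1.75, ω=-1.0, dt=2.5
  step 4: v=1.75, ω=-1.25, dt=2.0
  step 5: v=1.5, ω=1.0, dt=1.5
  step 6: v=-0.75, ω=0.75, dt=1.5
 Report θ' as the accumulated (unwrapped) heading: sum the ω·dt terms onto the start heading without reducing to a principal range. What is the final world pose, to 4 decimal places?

step 1: θ'=1.8916 (R=3.0000) → pose (6.3470, -6.0540, 1.8916)
step 2: θ'=3.7666 (R=1.6000) → pose (3.8924, -5.2610, 3.7666)
step 3: θ'=1.2666 (R=-1.7500) → pose (1.1989, -3.3176, 1.2666)
step 4: θ'=-1.2334 (R=-1.4000) → pose (3.8556, -3.2736, -1.2334)
step 5: θ'=0.2666 (R=1.5000) → pose (5.6662, -4.2240, 0.2666)
step 6: θ'=1.3916 (R=-1.0000) → pose (4.9457, -5.0105, 1.3916)

(4.9457, -5.0105, 1.3916)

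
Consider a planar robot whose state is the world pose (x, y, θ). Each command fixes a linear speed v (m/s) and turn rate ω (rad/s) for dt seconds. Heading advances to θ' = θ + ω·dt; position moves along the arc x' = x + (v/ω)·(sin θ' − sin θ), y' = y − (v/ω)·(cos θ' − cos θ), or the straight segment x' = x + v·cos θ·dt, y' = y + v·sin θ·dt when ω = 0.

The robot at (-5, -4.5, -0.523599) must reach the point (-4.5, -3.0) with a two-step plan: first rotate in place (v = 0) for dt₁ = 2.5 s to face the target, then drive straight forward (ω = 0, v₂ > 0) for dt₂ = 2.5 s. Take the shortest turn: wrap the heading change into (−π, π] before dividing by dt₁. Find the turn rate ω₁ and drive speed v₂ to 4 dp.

heading to target = atan2(-3−-4.5, -4.5−-5) = 1.2490
Δθ = wrap(1.2490 − -0.5236) = 1.7726; ω₁ = Δθ/dt₁ = 0.7091
distance = √((-4.5−-5)² + (-3−-4.5)²) = 1.5811; v₂ = distance/dt₂ = 0.6325

ω₁ = 0.7091, v₂ = 0.6325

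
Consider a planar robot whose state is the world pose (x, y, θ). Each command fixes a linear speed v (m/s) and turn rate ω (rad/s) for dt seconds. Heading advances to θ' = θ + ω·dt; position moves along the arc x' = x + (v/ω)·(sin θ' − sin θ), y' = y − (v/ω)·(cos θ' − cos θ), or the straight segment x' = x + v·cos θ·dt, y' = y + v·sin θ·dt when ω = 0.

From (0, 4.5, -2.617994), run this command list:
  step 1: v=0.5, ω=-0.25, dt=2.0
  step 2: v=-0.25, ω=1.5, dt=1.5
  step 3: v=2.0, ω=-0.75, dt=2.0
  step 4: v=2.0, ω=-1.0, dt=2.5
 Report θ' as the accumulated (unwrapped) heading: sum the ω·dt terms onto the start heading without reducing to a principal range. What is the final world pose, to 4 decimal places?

step 1: θ'=-3.1180 (R=-2.0000) → pose (-0.9528, 4.2326, -3.1180)
step 2: θ'=-0.8680 (R=-0.1667) → pose (-0.8296, 4.5070, -0.8680)
step 3: θ'=-2.3680 (R=-2.6667) → pose (-1.0011, 0.8756, -2.3680)
step 4: θ'=-4.8680 (R=-2.0000) → pose (-4.3744, 2.6164, -4.8680)

(-4.3744, 2.6164, -4.8680)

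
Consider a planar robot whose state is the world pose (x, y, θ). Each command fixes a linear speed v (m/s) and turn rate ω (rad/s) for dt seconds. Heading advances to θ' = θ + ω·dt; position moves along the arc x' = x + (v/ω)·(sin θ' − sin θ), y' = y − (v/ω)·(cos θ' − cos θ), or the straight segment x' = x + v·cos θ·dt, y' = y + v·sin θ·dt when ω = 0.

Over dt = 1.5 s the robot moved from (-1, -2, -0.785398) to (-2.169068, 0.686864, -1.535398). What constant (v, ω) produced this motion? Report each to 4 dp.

Δθ = -1.535398 − -0.785398 = -0.750000
ω = Δθ/dt = -0.750000/1.5 = -0.5000
R = −Δy/(cos θ' − cos θ) = 4.0000
v = R·ω = 4.0000·-0.5000 = -2.0000

v = -2.0000, ω = -0.5000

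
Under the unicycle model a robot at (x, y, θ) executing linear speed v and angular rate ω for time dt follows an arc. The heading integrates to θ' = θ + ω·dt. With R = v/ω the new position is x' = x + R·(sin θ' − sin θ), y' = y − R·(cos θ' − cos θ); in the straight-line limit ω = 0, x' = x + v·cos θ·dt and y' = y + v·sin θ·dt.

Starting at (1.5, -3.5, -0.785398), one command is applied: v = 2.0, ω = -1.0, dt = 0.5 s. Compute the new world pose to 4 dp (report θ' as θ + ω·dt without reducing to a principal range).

θ' = -0.7854 + -1.0·0.5 = -1.2854
R = v/ω = 2.0/-1.0 = -2.0000
x' = 1.5 + -2.0000·(sin -1.2854 − sin -0.7854) = 2.0049
y' = -3.5 − -2.0000·(cos -1.2854 − cos -0.7854) = -4.3511

(2.0049, -4.3511, -1.2854)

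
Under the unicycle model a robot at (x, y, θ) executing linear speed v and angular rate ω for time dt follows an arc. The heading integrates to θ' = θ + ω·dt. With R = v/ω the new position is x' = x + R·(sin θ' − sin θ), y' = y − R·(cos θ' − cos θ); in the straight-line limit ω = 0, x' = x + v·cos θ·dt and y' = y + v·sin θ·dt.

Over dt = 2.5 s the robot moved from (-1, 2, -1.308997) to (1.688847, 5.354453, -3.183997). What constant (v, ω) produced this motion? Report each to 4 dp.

Δθ = -3.183997 − -1.308997 = -1.875000
ω = Δθ/dt = -1.875000/2.5 = -0.7500
R = −Δy/(cos θ' − cos θ) = 2.6667
v = R·ω = 2.6667·-0.7500 = -2.0000

v = -2.0000, ω = -0.7500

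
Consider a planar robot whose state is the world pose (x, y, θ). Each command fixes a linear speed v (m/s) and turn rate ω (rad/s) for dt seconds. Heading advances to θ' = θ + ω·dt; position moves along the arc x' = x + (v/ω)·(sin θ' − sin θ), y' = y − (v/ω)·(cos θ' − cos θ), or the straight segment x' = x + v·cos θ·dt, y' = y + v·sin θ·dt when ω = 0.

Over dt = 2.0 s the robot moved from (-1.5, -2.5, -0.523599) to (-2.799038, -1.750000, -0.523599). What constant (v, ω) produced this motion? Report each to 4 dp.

Δθ = -0.523599 − -0.523599 = 0.000000
ω = Δθ/dt = 0.000000/2.0 = 0.0000
ω = 0 → v = (Δx·cos θ + Δy·sin θ)/dt = -0.7500

v = -0.7500, ω = 0.0000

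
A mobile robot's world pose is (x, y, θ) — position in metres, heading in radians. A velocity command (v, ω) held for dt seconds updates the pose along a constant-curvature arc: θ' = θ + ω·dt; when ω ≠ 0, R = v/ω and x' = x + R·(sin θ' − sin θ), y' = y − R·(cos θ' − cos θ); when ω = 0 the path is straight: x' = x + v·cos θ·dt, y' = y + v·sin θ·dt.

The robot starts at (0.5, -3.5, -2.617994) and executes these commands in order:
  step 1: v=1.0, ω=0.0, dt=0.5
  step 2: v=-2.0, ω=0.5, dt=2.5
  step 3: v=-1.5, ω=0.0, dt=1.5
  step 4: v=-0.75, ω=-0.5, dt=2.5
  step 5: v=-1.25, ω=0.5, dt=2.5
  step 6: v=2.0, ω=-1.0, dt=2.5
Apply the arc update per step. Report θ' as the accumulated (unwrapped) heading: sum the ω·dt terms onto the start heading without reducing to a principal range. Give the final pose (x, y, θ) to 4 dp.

(0.1625, 5.0954, -3.8680)

step 1: θ'=-2.6180 (straight) → pose (0.0670, -3.7500, -2.6180)
step 2: θ'=-1.3680 (R=-4.0000) → pose (1.9850, 0.5198, -1.3680)
step 3: θ'=-1.3680 (straight) → pose (1.5318, 2.7237, -1.3680)
step 4: θ'=-2.6180 (R=1.5000) → pose (2.2511, 4.3248, -2.6180)
step 5: θ'=-1.3680 (R=-2.5000) → pose (3.4499, 6.9934, -1.3680)
step 6: θ'=-3.8680 (R=-2.0000) → pose (0.1625, 5.0954, -3.8680)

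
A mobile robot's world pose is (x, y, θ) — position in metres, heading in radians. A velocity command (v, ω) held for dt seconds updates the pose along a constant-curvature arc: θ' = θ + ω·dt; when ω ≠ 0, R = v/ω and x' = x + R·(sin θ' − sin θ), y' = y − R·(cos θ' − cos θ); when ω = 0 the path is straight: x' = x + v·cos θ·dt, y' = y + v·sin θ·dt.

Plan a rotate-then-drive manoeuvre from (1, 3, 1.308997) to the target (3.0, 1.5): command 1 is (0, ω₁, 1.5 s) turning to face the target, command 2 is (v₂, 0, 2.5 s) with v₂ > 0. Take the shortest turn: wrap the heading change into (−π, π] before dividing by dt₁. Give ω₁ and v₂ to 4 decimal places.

heading to target = atan2(1.5−3, 3−1) = -0.6435
Δθ = wrap(-0.6435 − 1.3090) = -1.9525; ω₁ = Δθ/dt₁ = -1.3017
distance = √((3−1)² + (1.5−3)²) = 2.5000; v₂ = distance/dt₂ = 1.0000

ω₁ = -1.3017, v₂ = 1.0000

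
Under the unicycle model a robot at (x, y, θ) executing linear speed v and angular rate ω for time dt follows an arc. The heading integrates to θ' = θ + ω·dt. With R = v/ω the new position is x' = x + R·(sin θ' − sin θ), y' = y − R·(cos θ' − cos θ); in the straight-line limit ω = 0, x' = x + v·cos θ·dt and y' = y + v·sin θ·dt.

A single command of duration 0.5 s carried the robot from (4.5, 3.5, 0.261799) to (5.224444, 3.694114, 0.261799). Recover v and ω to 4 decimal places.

v = 1.5000, ω = 0.0000

Δθ = 0.261799 − 0.261799 = 0.000000
ω = Δθ/dt = 0.000000/0.5 = 0.0000
ω = 0 → v = (Δx·cos θ + Δy·sin θ)/dt = 1.5000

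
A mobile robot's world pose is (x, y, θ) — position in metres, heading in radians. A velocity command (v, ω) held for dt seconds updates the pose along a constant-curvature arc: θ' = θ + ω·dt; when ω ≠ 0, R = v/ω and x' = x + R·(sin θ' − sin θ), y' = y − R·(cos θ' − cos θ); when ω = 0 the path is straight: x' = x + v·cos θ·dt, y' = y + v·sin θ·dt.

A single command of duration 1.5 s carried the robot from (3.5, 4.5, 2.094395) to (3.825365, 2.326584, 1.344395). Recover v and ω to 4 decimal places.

Δθ = 1.344395 − 2.094395 = -0.750000
ω = Δθ/dt = -0.750000/1.5 = -0.5000
R = −Δy/(cos θ' − cos θ) = 3.0000
v = R·ω = 3.0000·-0.5000 = -1.5000

v = -1.5000, ω = -0.5000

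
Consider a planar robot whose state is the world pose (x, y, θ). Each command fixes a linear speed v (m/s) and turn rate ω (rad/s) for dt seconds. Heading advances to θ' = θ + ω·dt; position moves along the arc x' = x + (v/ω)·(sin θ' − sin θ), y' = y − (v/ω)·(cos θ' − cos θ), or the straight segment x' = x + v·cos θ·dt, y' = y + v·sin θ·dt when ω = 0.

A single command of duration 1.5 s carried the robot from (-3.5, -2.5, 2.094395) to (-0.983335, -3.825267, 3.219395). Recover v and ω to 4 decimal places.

v = -2.0000, ω = 0.7500

Δθ = 3.219395 − 2.094395 = 1.125000
ω = Δθ/dt = 1.125000/1.5 = 0.7500
R = Δx/(sin θ' − sin θ) = -2.6667
v = R·ω = -2.6667·0.7500 = -2.0000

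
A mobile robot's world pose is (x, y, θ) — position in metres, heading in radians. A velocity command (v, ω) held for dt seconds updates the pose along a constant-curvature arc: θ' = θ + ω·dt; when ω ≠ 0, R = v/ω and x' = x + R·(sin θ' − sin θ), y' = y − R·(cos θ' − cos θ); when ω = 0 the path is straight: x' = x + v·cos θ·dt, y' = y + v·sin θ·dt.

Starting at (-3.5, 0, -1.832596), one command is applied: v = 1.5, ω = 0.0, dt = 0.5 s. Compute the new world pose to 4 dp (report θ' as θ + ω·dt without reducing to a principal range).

θ' = -1.8326 + 0.0·0.5 = -1.8326
ω = 0 → straight: x' = -3.5 + 1.5·cos(-1.8326)·0.5 = -3.6941
y' = 0 + 1.5·sin(-1.8326)·0.5 = -0.7244

(-3.6941, -0.7244, -1.8326)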